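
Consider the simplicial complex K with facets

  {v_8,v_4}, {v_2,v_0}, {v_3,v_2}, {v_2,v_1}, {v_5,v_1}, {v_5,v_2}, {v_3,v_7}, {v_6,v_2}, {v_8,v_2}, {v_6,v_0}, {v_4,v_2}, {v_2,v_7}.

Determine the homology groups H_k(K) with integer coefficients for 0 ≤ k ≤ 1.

H_0 ≅ Z,  H_1 ≅ Z^4.

Order the vertices as v_0 < v_1 < v_2 < v_3 < v_4 < v_5 < v_6 < v_7 < v_8. Listing each simplex with vertices in this order, K has dimension 1 with simplices:

  0-simplices (9): [v_0], [v_1], [v_2], [v_3], [v_4], [v_5], [v_6], [v_7], [v_8]
  1-simplices (12): [v_0,v_2], [v_0,v_6], [v_1,v_2], [v_1,v_5], [v_2,v_3], [v_2,v_4], [v_2,v_5], [v_2,v_6], [v_2,v_7], [v_2,v_8], [v_3,v_7], [v_4,v_8]

giving chain groups C_0 ≅ Z^9, C_1 ≅ Z^12.

∂_1: C_1 → C_0 maps an edge to its endpoints' difference, ∂[p,q] = q − p.
The 9×12 boundary matrix has rank 8 and Smith normal form diag(1,1,1,1,1,1,1,1).

Computing H_k = (kernel of ∂_k) / (image of ∂_{k+1}):

  H_0: rank C_0 − rank ∂_1 = 9 − 8 = 1, and the invariant factors of ∂_1 are all 1, so H_0 = Z.
  H_1: rank ker ∂_1 − rank ∂_2 = (12 − 8) − 0 = 4, and there is no ∂_2, so H_1 = Z^4.

(K is a triangulation of a wedge of 4 circles.)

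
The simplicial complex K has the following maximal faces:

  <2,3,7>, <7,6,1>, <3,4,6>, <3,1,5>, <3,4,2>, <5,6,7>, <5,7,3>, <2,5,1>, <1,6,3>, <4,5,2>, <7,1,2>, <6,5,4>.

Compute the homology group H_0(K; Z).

K has 7 vertices, 18 edges, 12 triangles.
rank ∂_0 = 0, rank ∂_1 = 6 ⇒ b_0 = 7 − 0 − 6 = 1; all invariant factors of ∂_1 are 1 so no torsion. So H_0 = Z.

H_0 = Z.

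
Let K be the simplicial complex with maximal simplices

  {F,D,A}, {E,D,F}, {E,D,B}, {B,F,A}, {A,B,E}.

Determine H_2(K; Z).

H_2 ≅ 0.

We work with the vertex ordering A < B < D < E < F. The simplices of K, each written with vertices in increasing order, are:

  0-simplices (5): A, B, D, E, F
  1-simplices (10): AB, AD, AE, AF, BD, BE, BF, DE, DF, EF
  2-simplices (5): ABE, ABF, ADF, BDE, DEF

giving chain groups C_0 ≅ Z^5, C_1 ≅ Z^10, C_2 ≅ Z^5.

∂_1: C_1 → C_0 is given by ∂[p,q] = [q] − [p]. For instance
  ∂BF = F − B.
This gives a 5×10 integer matrix of rank 4; reducing to Smith normal form yields diagonal entries (1,1,1,1).

Boundary ∂_2: C_2 → C_1 sends each 2-simplex [p,q,r] to [q,r] − [p,r] + [p,q]. For instance
  ∂ABE = BE − AE + AB,
  ∂DEF = EF − DF + DE.
This gives a 10×5 integer matrix of rank 5; reducing to Smith normal form yields diagonal entries (1,1,1,1,1).

From H_k ≅ ker(∂_k) / im(∂_{k+1}) we obtain:

  H_2: rank ker ∂_2 − rank ∂_3 = (5 − 5) − 0 = 0, and there is no ∂_3, so H_2 ≅ 0.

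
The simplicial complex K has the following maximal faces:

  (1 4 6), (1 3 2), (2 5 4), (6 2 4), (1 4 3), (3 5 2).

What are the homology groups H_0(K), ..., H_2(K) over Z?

Fix the vertex order 1 < 2 < 3 < 4 < 5 < 6 and write every simplex with vertices in increasing order. Then dim K = 2 and the simplices of K are:

  0-simplices (6): [1], [2], [3], [4], [5], [6]
  1-simplices (12): [1,2], [1,3], [1,4], [1,6], [2,3], [2,4], [2,5], [2,6], [3,4], [3,5], [4,5], [4,6]
  2-simplices (6): [1,2,3], [1,3,4], [1,4,6], [2,3,5], [2,4,5], [2,4,6]

Hence C_0 ≅ Z^6, C_1 ≅ Z^12, C_2 ≅ Z^6.

The boundary map ∂_1: C_1 → C_0 is given by ∂[p,q] = [q] − [p].
The 6×12 boundary matrix has rank 5 and Smith normal form diag(1,1,1,1,1).

Boundary ∂_2: C_2 → C_1 sends each 2-simplex [p,q,r] to [q,r] − [p,r] + [p,q]. For instance
  ∂[2,4,5] = [4,5] − [2,5] + [2,4],
  ∂[1,4,6] = [4,6] − [1,6] + [1,4].
The 12×6 boundary matrix has rank 6 and Smith normal form diag(1,1,1,1,1,1).

Computing H_k = (kernel of ∂_k) / (image of ∂_{k+1}):

  H_0: rank C_0 − rank ∂_1 = 6 − 5 = 1, and the invariant factors of ∂_1 are all 1, so H_0 = Z.
  H_1: rank ker ∂_1 − rank ∂_2 = (12 − 5) − 6 = 1, and the invariant factors of ∂_2 are all 1, so H_1 = Z.
  H_2: rank ker ∂_2 − rank ∂_3 = (6 − 6) − 0 = 0, and there is no ∂_3, so H_2 = 0.

H_0 = Z,  H_1 = Z,  H_2 = 0.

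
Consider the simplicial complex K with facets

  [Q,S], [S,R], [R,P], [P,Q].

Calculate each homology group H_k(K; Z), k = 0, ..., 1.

H_0 = Z,  H_1 = Z.

We work with the vertex ordering P < Q < R < S. The simplices of K, each written with vertices in increasing order, are:

  0-simplices (4): P, Q, R, S
  1-simplices (4): PQ, PR, QS, RS

giving chain groups C_0 ≅ Z^4, C_1 ≅ Z^4.

∂_1: C_1 → C_0 sends each edge [p,q] (with p < q) to q − p. For instance
  ∂QS = S − Q.
The resulting 4×4 matrix has rank 3, and its Smith normal form has invariant factors (1,1,1).

Now H_k = ker ∂_k / im ∂_{k+1}, so:

  H_0: rank C_0 − rank ∂_1 = 4 − 3 = 1, and the invariant factors of ∂_1 are all 1, so H_0 = Z.
  H_1: rank ker ∂_1 − rank ∂_2 = (4 − 3) − 0 = 1, and there is no ∂_2, so H_1 = Z.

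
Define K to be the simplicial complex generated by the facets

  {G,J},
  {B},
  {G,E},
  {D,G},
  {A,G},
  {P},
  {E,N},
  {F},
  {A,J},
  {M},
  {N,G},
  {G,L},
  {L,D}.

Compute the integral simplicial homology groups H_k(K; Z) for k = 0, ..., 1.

K has 11 vertices, 9 edges.
rank ∂_0 = 0, rank ∂_1 = 6 ⇒ b_0 = 11 − 0 − 6 = 5; all invariant factors of ∂_1 are 1 so no torsion. So H_0 ≅ Z^5.
rank ∂_1 = 6, rank ∂_2 = 0 ⇒ b_1 = 9 − 6 − 0 = 3. So H_1 ≅ Z^3.

H_0 = Z^5,  H_1 = Z^3.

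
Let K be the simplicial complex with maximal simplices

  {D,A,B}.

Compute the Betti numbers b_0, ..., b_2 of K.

Order the vertices as A < B < D. Listing each simplex with vertices in this order, K has dimension 2 with simplices:

  0-simplices (3): A, B, D
  1-simplices (3): AB, AD, BD
  2-simplices (1): ABD

giving chain groups C_0 ≅ Z^3, C_1 ≅ Z^3, C_2 ≅ Z^1.

The boundary map ∂_1: C_1 → C_0 sends each edge [p,q] (with p < q) to q − p. For instance
  ∂AB = B − A.
The 3×3 boundary matrix has rank 2 and Smith normal form diag(1,1).

∂_2: C_2 → C_1 sends each 2-simplex [p,q,r] to [q,r] − [p,r] + [p,q]. For instance
  ∂ABD = BD − AD + AB.
This gives a 3×1 integer matrix of rank 1; reducing to Smith normal form yields diagonal entries (1).

Computing H_k = (kernel of ∂_k) / (image of ∂_{k+1}):

  H_0: rank C_0 − rank ∂_1 = 3 − 2 = 1, and the invariant factors of ∂_1 are all 1, so H_0 ≅ Z.
  H_1: rank ker ∂_1 − rank ∂_2 = (3 − 2) − 1 = 0, and the invariant factors of ∂_2 are all 1, so H_1 ≅ 0.
  H_2: rank ker ∂_2 − rank ∂_3 = (1 − 1) − 0 = 0, and there is no ∂_3, so H_2 ≅ 0.

Hence the Betti numbers are b_0 = 1, b_1 = 0, b_2 = 0.

b_0 = 1, b_1 = 0, b_2 = 0.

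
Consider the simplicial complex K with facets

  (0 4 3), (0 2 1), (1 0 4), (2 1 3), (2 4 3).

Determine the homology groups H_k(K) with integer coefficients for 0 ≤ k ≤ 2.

H_0 ≅ Z,  H_1 ≅ Z,  H_2 = 0.

Fix the vertex order 0 < 1 < 2 < 3 < 4 and write every simplex with vertices in increasing order. Then dim K = 2 and the simplices of K are:

  0-simplices (5): [0], [1], [2], [3], [4]
  1-simplices (10): [0,1], [0,2], [0,3], [0,4], [1,2], [1,3], [1,4], [2,3], [2,4], [3,4]
  2-simplices (5): [0,1,2], [0,1,4], [0,3,4], [1,2,3], [2,3,4]

giving chain groups C_0 ≅ Z^5, C_1 ≅ Z^10, C_2 ≅ Z^5.

Boundary ∂_1: C_1 → C_0 maps an edge to its endpoints' difference, ∂[p,q] = q − p. For instance
  ∂[0,4] = [4] − [0].
This gives a 5×10 integer matrix of rank 4; reducing to Smith normal form yields diagonal entries (1,1,1,1).

Boundary ∂_2: C_2 → C_1 maps a triangle to the signed sum of its edges. For instance
  ∂[0,1,2] = [1,2] − [0,2] + [0,1],
  ∂[1,2,3] = [2,3] − [1,3] + [1,2].
The 10×5 boundary matrix has rank 5 and Smith normal form diag(1,1,1,1,1).

Now H_k = ker ∂_k / im ∂_{k+1}, so:

  H_0: rank C_0 − rank ∂_1 = 5 − 4 = 1, and the invariant factors of ∂_1 are all 1, so H_0 = Z.
  H_1: rank ker ∂_1 − rank ∂_2 = (10 − 4) − 5 = 1, and the invariant factors of ∂_2 are all 1, so H_1 = Z.
  H_2: rank ker ∂_2 − rank ∂_3 = (5 − 5) − 0 = 0, and there is no ∂_3, so H_2 = 0.

As a check, the Euler characteristic is 5 − 10 + 5 = 0, which agrees with 1 − 1 + 0 = 0.
(K is a triangulation of the Möbius band.)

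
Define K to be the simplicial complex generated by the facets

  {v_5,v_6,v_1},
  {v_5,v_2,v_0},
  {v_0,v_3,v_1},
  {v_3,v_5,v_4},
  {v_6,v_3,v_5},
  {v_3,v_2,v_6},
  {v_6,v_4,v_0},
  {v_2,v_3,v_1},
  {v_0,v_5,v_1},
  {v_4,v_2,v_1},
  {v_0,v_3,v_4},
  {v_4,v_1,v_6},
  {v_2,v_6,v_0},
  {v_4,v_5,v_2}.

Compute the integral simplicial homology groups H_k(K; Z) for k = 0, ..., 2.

Take the total order v_0 < v_1 < v_2 < v_3 < v_4 < v_5 < v_6 on the vertex set. Then K (dimension 2) consists of the simplices:

  0-simplices (7): [v_0], [v_1], [v_2], [v_3], [v_4], [v_5], [v_6]
  1-simplices (21): (21 of them)
  2-simplices (14): (14 of them)

giving chain groups C_0 ≅ Z^7, C_1 ≅ Z^21, C_2 ≅ Z^14.

∂_1: C_1 → C_0 is given by ∂[p,q] = [q] − [p].
This gives a 7×21 integer matrix of rank 6; reducing to Smith normal form yields diagonal entries (1,1,1,1,1,1).

The boundary map ∂_2: C_2 → C_1 maps a triangle to the signed sum of its edges. For instance
  ∂[v_0,v_1,v_3] = [v_1,v_3] − [v_0,v_3] + [v_0,v_1],
  ∂[v_1,v_2,v_4] = [v_2,v_4] − [v_1,v_4] + [v_1,v_2].
The 21×14 boundary matrix has rank 13 and Smith normal form diag(1,1,1,1,1,1,1,1,1,1,1,1,1).

Computing H_k = (kernel of ∂_k) / (image of ∂_{k+1}):

  H_0: rank C_0 − rank ∂_1 = 7 − 6 = 1, and the invariant factors of ∂_1 are all 1, so H_0 ≅ Z.
  H_1: rank ker ∂_1 − rank ∂_2 = (21 − 6) − 13 = 2, and the invariant factors of ∂_2 are all 1, so H_1 ≅ Z^2.
  H_2: rank ker ∂_2 − rank ∂_3 = (14 − 13) − 0 = 1, and there is no ∂_3, so H_2 ≅ Z.

(K is a triangulation of the torus T^2.)

H_0 ≅ Z,  H_1 ≅ Z^2,  H_2 ≅ Z.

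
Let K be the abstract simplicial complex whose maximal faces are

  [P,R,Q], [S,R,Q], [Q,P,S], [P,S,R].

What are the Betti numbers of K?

Order the vertices as P < Q < R < S. Listing each simplex with vertices in this order, K has dimension 2 with simplices:

  0-simplices (4): P, Q, R, S
  1-simplices (6): PQ, PR, PS, QR, QS, RS
  2-simplices (4): PQR, PQS, PRS, QRS

giving chain groups C_0 ≅ Z^4, C_1 ≅ Z^6, C_2 ≅ Z^4.

∂_1: C_1 → C_0 sends each edge [p,q] (with p < q) to q − p. For instance
  ∂PQ = Q − P.
This gives a 4×6 integer matrix of rank 3; reducing to Smith normal form yields diagonal entries (1,1,1).

Boundary ∂_2: C_2 → C_1 sends each 2-simplex [p,q,r] to [q,r] − [p,r] + [p,q]. For instance
  ∂PQS = QS − PS + PQ,
  ∂QRS = RS − QS + QR.
This gives a 6×4 integer matrix of rank 3; reducing to Smith normal form yields diagonal entries (1,1,1).

From H_k ≅ ker(∂_k) / im(∂_{k+1}) we obtain:

  H_0: rank C_0 − rank ∂_1 = 4 − 3 = 1, and the invariant factors of ∂_1 are all 1, so H_0 ≅ Z.
  H_1: rank ker ∂_1 − rank ∂_2 = (6 − 3) − 3 = 0, and the invariant factors of ∂_2 are all 1, so H_1 ≅ 0.
  H_2: rank ker ∂_2 − rank ∂_3 = (4 − 3) − 0 = 1, and there is no ∂_3, so H_2 ≅ Z.

As a check, the Euler characteristic is 4 − 6 + 4 = 2, which agrees with 1 − 0 + 1 = 2.
(K is a triangulation of the 2-sphere S^2.)

Hence the Betti numbers are b_0 = 1, b_1 = 0, b_2 = 1.

b_0 = 1, b_1 = 0, b_2 = 1.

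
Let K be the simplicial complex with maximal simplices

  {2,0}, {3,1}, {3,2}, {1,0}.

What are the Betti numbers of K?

b_0 = 1, b_1 = 1.

Order the vertices as 0 < 1 < 2 < 3. Listing each simplex with vertices in this order, K has dimension 1 with simplices:

  0-simplices (4): [0], [1], [2], [3]
  1-simplices (4): [0,1], [0,2], [1,3], [2,3]

Hence C_0 ≅ Z^4, C_1 ≅ Z^4.

∂_1: C_1 → C_0 sends each edge [p,q] (with p < q) to q − p. For instance
  ∂[0,2] = [2] − [0].
As a 4×4 matrix over Z this has rank 3, with invariant factors (1,1,1).

Reading off H_k = ker ∂_k / im ∂_{k+1}:

  H_0: rank C_0 − rank ∂_1 = 4 − 3 = 1, and the invariant factors of ∂_1 are all 1, so H_0 ≅ Z.
  H_1: rank ker ∂_1 − rank ∂_2 = (4 − 3) − 0 = 1, and there is no ∂_2, so H_1 ≅ Z.

As a check, the Euler characteristic is 4 − 4 = 0, which agrees with 1 − 1 = 0.

Hence the Betti numbers are b_0 = 1, b_1 = 1.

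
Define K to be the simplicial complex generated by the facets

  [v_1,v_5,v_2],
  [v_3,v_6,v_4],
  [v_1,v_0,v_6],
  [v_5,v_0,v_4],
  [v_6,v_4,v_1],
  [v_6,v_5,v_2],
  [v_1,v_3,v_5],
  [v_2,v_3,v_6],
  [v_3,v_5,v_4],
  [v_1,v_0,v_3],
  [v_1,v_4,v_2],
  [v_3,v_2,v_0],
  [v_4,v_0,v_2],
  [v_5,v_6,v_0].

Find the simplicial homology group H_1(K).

We work with the vertex ordering v_0 < v_1 < v_2 < v_3 < v_4 < v_5 < v_6. The simplices of K, each written with vertices in increasing order, are:

  0-simplices (7): [v_0], [v_1], [v_2], [v_3], [v_4], [v_5], [v_6]
  1-simplices (21): (21 of them)
  2-simplices (14): (14 of them)

giving chain groups C_0 ≅ Z^7, C_1 ≅ Z^21, C_2 ≅ Z^14.

∂_1: C_1 → C_0 is given by ∂[p,q] = [q] − [p].
The 7×21 boundary matrix has rank 6 and Smith normal form diag(1,1,1,1,1,1).

Boundary ∂_2: C_2 → C_1 maps a triangle to the signed sum of its edges. For instance
  ∂[v_0,v_1,v_6] = [v_1,v_6] − [v_0,v_6] + [v_0,v_1],
  ∂[v_2,v_3,v_6] = [v_3,v_6] − [v_2,v_6] + [v_2,v_3].
This gives a 21×14 integer matrix of rank 13; reducing to Smith normal form yields diagonal entries (1,1,1,1,1,1,1,1,1,1,1,1,1).

From H_k ≅ ker(∂_k) / im(∂_{k+1}) we obtain:

  H_1: rank ker ∂_1 − rank ∂_2 = (21 − 6) − 13 = 2, and the invariant factors of ∂_2 are all 1, so H_1 = Z^2.

(K is a triangulation of the torus T^2.)

H_1 = Z^2.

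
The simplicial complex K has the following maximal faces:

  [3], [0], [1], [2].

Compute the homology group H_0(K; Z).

Order the vertices as 0 < 1 < 2 < 3. Listing each simplex with vertices in this order, K has dimension 0 with simplices:

  0-simplices (4): [0], [1], [2], [3]

so the chain groups are C_0 ≅ Z^4.

From H_k ≅ ker(∂_k) / im(∂_{k+1}) we obtain:

  H_0: rank C_0 − rank ∂_1 = 4 − 0 = 4, and there is no ∂_1, so H_0 ≅ Z^4.

(K is a triangulation of a set of 4 points.)

H_0 = Z^4.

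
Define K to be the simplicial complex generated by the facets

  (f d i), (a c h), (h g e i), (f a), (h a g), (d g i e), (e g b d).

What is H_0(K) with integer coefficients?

H_0 ≅ Z.

K has 9 vertices, 19 edges, 13 triangles, 3 3-simplices.
rank ∂_0 = 0, rank ∂_1 = 8 ⇒ b_0 = 9 − 0 − 8 = 1; all invariant factors of ∂_1 are 1 so no torsion. So H_0 = Z.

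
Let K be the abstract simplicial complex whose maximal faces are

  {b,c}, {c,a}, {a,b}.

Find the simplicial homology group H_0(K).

H_0 = Z.

Fix the vertex order a < b < c and write every simplex with vertices in increasing order. Then dim K = 1 and the simplices of K are:

  0-simplices (3): a, b, c
  1-simplices (3): ab, ac, bc

Hence C_0 ≅ Z^3, C_1 ≅ Z^3.

The boundary map ∂_1: C_1 → C_0 is given by ∂[p,q] = [q] − [p]. For instance
  ∂bc = c − b.
This gives a 3×3 integer matrix of rank 2; reducing to Smith normal form yields diagonal entries (1,1).

Now H_k = ker ∂_k / im ∂_{k+1}, so:

  H_0: rank C_0 − rank ∂_1 = 3 − 2 = 1, and the invariant factors of ∂_1 are all 1, so H_0 = Z.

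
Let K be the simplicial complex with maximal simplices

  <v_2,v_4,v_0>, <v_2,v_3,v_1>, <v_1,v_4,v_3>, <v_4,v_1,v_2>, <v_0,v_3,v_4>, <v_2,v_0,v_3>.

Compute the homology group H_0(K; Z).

H_0 ≅ Z.

Fix the vertex order v_0 < v_1 < v_2 < v_3 < v_4 and write every simplex with vertices in increasing order. Then dim K = 2 and the simplices of K are:

  0-simplices (5): [v_0], [v_1], [v_2], [v_3], [v_4]
  1-simplices (9): [v_0,v_2], [v_0,v_3], [v_0,v_4], [v_1,v_2], [v_1,v_3], [v_1,v_4], [v_2,v_3], [v_2,v_4], [v_3,v_4]
  2-simplices (6): [v_0,v_2,v_3], [v_0,v_2,v_4], [v_0,v_3,v_4], [v_1,v_2,v_3], [v_1,v_2,v_4], [v_1,v_3,v_4]

so the chain groups are C_0 ≅ Z^5, C_1 ≅ Z^9, C_2 ≅ Z^6.

∂_1: C_1 → C_0 is given by ∂[p,q] = [q] − [p]. For instance
  ∂[v_0,v_4] = [v_4] − [v_0].
This gives a 5×9 integer matrix of rank 4; reducing to Smith normal form yields diagonal entries (1,1,1,1).

Boundary ∂_2: C_2 → C_1 sends each 2-simplex [p,q,r] to [q,r] − [p,r] + [p,q]. For instance
  ∂[v_0,v_3,v_4] = [v_3,v_4] − [v_0,v_4] + [v_0,v_3],
  ∂[v_0,v_2,v_4] = [v_2,v_4] − [v_0,v_4] + [v_0,v_2].
This gives a 9×6 integer matrix of rank 5; reducing to Smith normal form yields diagonal entries (1,1,1,1,1).

Now H_k = ker ∂_k / im ∂_{k+1}, so:

  H_0: rank C_0 − rank ∂_1 = 5 − 4 = 1, and the invariant factors of ∂_1 are all 1, so H_0 ≅ Z.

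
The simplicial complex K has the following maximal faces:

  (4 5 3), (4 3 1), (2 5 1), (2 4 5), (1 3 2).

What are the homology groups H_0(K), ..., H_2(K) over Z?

H_0 ≅ Z,  H_1 ≅ Z,  H_2 = 0.

We work with the vertex ordering 1 < 2 < 3 < 4 < 5. The simplices of K, each written with vertices in increasing order, are:

  0-simplices (5): [1], [2], [3], [4], [5]
  1-simplices (10): [1,2], [1,3], [1,4], [1,5], [2,3], [2,4], [2,5], [3,4], [3,5], [4,5]
  2-simplices (5): [1,2,3], [1,2,5], [1,3,4], [2,4,5], [3,4,5]

giving chain groups C_0 ≅ Z^5, C_1 ≅ Z^10, C_2 ≅ Z^5.

Boundary ∂_1: C_1 → C_0 sends each edge [p,q] (with p < q) to q − p.
The resulting 5×10 matrix has rank 4, and its Smith normal form has invariant factors (1,1,1,1).

The boundary map ∂_2: C_2 → C_1 maps a triangle to the signed sum of its edges. For instance
  ∂[1,3,4] = [3,4] − [1,4] + [1,3],
  ∂[3,4,5] = [4,5] − [3,5] + [3,4].
The 10×5 boundary matrix has rank 5 and Smith normal form diag(1,1,1,1,1).

From H_k ≅ ker(∂_k) / im(∂_{k+1}) we obtain:

  H_0: rank C_0 − rank ∂_1 = 5 − 4 = 1, and the invariant factors of ∂_1 are all 1, so H_0 = Z.
  H_1: rank ker ∂_1 − rank ∂_2 = (10 − 4) − 5 = 1, and the invariant factors of ∂_2 are all 1, so H_1 = Z.
  H_2: rank ker ∂_2 − rank ∂_3 = (5 − 5) − 0 = 0, and there is no ∂_3, so H_2 = 0.

As a check, the Euler characteristic is 5 − 10 + 5 = 0, which agrees with 1 − 1 + 0 = 0.
(K is a triangulation of the Möbius band.)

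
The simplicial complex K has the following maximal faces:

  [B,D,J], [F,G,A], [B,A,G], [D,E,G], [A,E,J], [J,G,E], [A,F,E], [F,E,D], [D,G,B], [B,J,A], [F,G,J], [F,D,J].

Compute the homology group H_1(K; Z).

K has 7 vertices, 18 edges, 12 triangles.
rank ∂_1 = 6, rank ∂_2 = 12 ⇒ b_1 = 18 − 6 − 12 = 0; ∂_2 has invariant factor(s) [2] giving torsion. So H_1 = Z/2.

H_1 ≅ Z/2.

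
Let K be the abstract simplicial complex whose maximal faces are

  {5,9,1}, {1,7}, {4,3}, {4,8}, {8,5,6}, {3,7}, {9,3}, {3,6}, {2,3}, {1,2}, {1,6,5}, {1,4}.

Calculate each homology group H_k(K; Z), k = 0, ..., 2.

K has 9 vertices, 16 edges, 3 triangles.
rank ∂_0 = 0, rank ∂_1 = 8 ⇒ b_0 = 9 − 0 − 8 = 1; all invariant factors of ∂_1 are 1 so no torsion. So H_0 ≅ Z.
rank ∂_1 = 8, rank ∂_2 = 3 ⇒ b_1 = 16 − 8 − 3 = 5; all invariant factors of ∂_2 are 1 so no torsion. So H_1 ≅ Z^5.
rank ∂_2 = 3, rank ∂_3 = 0 ⇒ b_2 = 3 − 3 − 0 = 0. So H_2 ≅ 0.

H_0 = Z,  H_1 = Z^5,  H_2 = 0.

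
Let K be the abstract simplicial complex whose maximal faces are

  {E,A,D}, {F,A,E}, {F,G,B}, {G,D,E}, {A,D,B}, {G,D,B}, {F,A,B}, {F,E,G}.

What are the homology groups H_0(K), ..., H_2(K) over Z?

Take the total order A < B < D < E < F < G on the vertex set. Then K (dimension 2) consists of the simplices:

  0-simplices (6): A, B, D, E, F, G
  1-simplices (12): AB, AD, AE, AF, BD, BF, BG, DE, DG, EF, EG, FG
  2-simplices (8): ABD, ABF, ADE, AEF, BDG, BFG, DEG, EFG

giving chain groups C_0 ≅ Z^6, C_1 ≅ Z^12, C_2 ≅ Z^8.

Boundary ∂_1: C_1 → C_0 maps an edge to its endpoints' difference, ∂[p,q] = q − p. For instance
  ∂DG = G − D.
This gives a 6×12 integer matrix of rank 5; reducing to Smith normal form yields diagonal entries (1,1,1,1,1).

Boundary ∂_2: C_2 → C_1 sends each 2-simplex [p,q,r] to [q,r] − [p,r] + [p,q]. For instance
  ∂ADE = DE − AE + AD,
  ∂ABF = BF − AF + AB.
The 12×8 boundary matrix has rank 7 and Smith normal form diag(1,1,1,1,1,1,1).

Reading off H_k = ker ∂_k / im ∂_{k+1}:

  H_0: rank C_0 − rank ∂_1 = 6 − 5 = 1, and the invariant factors of ∂_1 are all 1, so H_0 = Z.
  H_1: rank ker ∂_1 − rank ∂_2 = (12 − 5) − 7 = 0, and the invariant factors of ∂_2 are all 1, so H_1 = 0.
  H_2: rank ker ∂_2 − rank ∂_3 = (8 − 7) − 0 = 1, and there is no ∂_3, so H_2 = Z.

As a check, the Euler characteristic is 6 − 12 + 8 = 2, which agrees with 1 − 0 + 1 = 2.

H_0 = Z,  H_1 = 0,  H_2 = Z.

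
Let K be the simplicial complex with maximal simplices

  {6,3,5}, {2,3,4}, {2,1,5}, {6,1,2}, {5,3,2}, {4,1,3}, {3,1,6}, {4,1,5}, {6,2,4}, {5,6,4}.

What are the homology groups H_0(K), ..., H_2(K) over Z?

We work with the vertex ordering 1 < 2 < 3 < 4 < 5 < 6. The simplices of K, each written with vertices in increasing order, are:

  0-simplices (6): [1], [2], [3], [4], [5], [6]
  1-simplices (15): [1,2], [1,3], [1,4], [1,5], [1,6], [2,3], [2,4], [2,5], [2,6], [3,4], [3,5], [3,6], [4,5], [4,6], [5,6]
  2-simplices (10): [1,2,5], [1,2,6], [1,3,4], [1,3,6], [1,4,5], [2,3,4], [2,3,5], [2,4,6], [3,5,6], [4,5,6]

Hence C_0 ≅ Z^6, C_1 ≅ Z^15, C_2 ≅ Z^10.

The boundary map ∂_1: C_1 → C_0 maps an edge to its endpoints' difference, ∂[p,q] = q − p. For instance
  ∂[5,6] = [6] − [5].
As a 6×15 matrix over Z this has rank 5, with invariant factors (1,1,1,1,1).

∂_2: C_2 → C_1 maps a triangle to the signed sum of its edges. For instance
  ∂[3,5,6] = [5,6] − [3,6] + [3,5],
  ∂[2,4,6] = [4,6] − [2,6] + [2,4].
As a 15×10 matrix over Z this has rank 10, with invariant factors (1,1,1,1,1,1,1,1,1,2).

From H_k ≅ ker(∂_k) / im(∂_{k+1}) we obtain:

  H_0: rank C_0 − rank ∂_1 = 6 − 5 = 1, and the invariant factors of ∂_1 are all 1, so H_0 = Z.
  H_1: rank ker ∂_1 − rank ∂_2 = (15 − 5) − 10 = 0, and ∂_2 has invariant factor 2 > 1, so H_1 = Z/2.
  H_2: rank ker ∂_2 − rank ∂_3 = (10 − 10) − 0 = 0, and there is no ∂_3, so H_2 = 0.

(K is a triangulation of the real projective plane RP^2.)

H_0 ≅ Z,  H_1 ≅ Z/2,  H_2 = 0.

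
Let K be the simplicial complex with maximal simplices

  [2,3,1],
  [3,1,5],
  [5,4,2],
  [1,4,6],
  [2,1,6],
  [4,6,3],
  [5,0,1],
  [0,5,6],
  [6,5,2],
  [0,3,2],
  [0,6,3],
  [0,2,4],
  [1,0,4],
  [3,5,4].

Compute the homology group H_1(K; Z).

H_1 = Z^2.

Take the total order 0 < 1 < 2 < 3 < 4 < 5 < 6 on the vertex set. Then K (dimension 2) consists of the simplices:

  0-simplices (7): [0], [1], [2], [3], [4], [5], [6]
  1-simplices (21): [0,1], [0,2], [0,3], [0,4], [0,5], [0,6], [1,2], [1,3], [1,4], [1,5], [1,6], [2,3], [2,4], [2,5], [2,6], [3,4], [3,5], [3,6], [4,5], [4,6], [5,6]
  2-simplices (14): [0,1,4], [0,1,5], [0,2,3], [0,2,4], [0,3,6], [0,5,6], [1,2,3], [1,2,6], [1,3,5], [1,4,6], [2,4,5], [2,5,6], [3,4,5], [3,4,6]

so the chain groups are C_0 ≅ Z^7, C_1 ≅ Z^21, C_2 ≅ Z^14.

Boundary ∂_1: C_1 → C_0 is given by ∂[p,q] = [q] − [p]. For instance
  ∂[4,6] = [6] − [4].
The resulting 7×21 matrix has rank 6, and its Smith normal form has invariant factors (1,1,1,1,1,1).

∂_2: C_2 → C_1 sends each 2-simplex [p,q,r] to [q,r] − [p,r] + [p,q]. For instance
  ∂[0,3,6] = [3,6] − [0,6] + [0,3],
  ∂[0,5,6] = [5,6] − [0,6] + [0,5].
The resulting 21×14 matrix has rank 13, and its Smith normal form has invariant factors (1,1,1,1,1,1,1,1,1,1,1,1,1).

Reading off H_k = ker ∂_k / im ∂_{k+1}:

  H_1: rank ker ∂_1 − rank ∂_2 = (21 − 6) − 13 = 2, and the invariant factors of ∂_2 are all 1, so H_1 ≅ Z^2.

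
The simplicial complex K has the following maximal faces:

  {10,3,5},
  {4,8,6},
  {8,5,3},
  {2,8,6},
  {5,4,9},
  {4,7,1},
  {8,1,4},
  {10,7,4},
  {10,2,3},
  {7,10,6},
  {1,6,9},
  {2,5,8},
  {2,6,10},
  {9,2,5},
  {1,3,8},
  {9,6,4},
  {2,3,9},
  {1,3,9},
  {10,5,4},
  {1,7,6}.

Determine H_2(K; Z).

We work with the vertex ordering 1 < 2 < 3 < 4 < 5 < 6 < 7 < 8 < 9 < 10. The simplices of K, each written with vertices in increasing order, are:

  0-simplices (10): [1], [2], [3], [4], [5], [6], [7], [8], [9], [10]
  1-simplices (30): (30 of them)
  2-simplices (20): (20 of them)

so the chain groups are C_0 ≅ Z^10, C_1 ≅ Z^30, C_2 ≅ Z^20.

∂_1: C_1 → C_0 is given by ∂[p,q] = [q] − [p]. For instance
  ∂[1,9] = [9] − [1].
As a 10×30 matrix over Z this has rank 9, with invariant factors (1,1,1,1,1,1,1,1,1).

∂_2: C_2 → C_1 acts by ∂[p,q,r] = [q,r] − [p,r] + [p,q]. For instance
  ∂[2,6,10] = [6,10] − [2,10] + [2,6],
  ∂[4,5,10] = [5,10] − [4,10] + [4,5].
This gives a 30×20 integer matrix of rank 20; reducing to Smith normal form yields diagonal entries (1,1,1,1,1,1,1,1,1,1,1,1,1,1,1,1,1,1,1,2).

Now H_k = ker ∂_k / im ∂_{k+1}, so:

  H_2: rank ker ∂_2 − rank ∂_3 = (20 − 20) − 0 = 0, and there is no ∂_3, so H_2 = 0.

(K is a triangulation of the Klein bottle.)

H_2 = 0.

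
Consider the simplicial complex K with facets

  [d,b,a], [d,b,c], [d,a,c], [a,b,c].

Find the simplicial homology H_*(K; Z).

Fix the vertex order a < b < c < d and write every simplex with vertices in increasing order. Then dim K = 2 and the simplices of K are:

  0-simplices (4): a, b, c, d
  1-simplices (6): ab, ac, ad, bc, bd, cd
  2-simplices (4): abc, abd, acd, bcd

so the chain groups are C_0 ≅ Z^4, C_1 ≅ Z^6, C_2 ≅ Z^4.

The boundary map ∂_1: C_1 → C_0 sends each edge [p,q] (with p < q) to q − p. For instance
  ∂ac = c − a.
As a 4×6 matrix over Z this has rank 3, with invariant factors (1,1,1).

Boundary ∂_2: C_2 → C_1 sends each 2-simplex [p,q,r] to [q,r] − [p,r] + [p,q]. For instance
  ∂abd = bd − ad + ab,
  ∂acd = cd − ad + ac.
The 6×4 boundary matrix has rank 3 and Smith normal form diag(1,1,1).

Reading off H_k = ker ∂_k / im ∂_{k+1}:

  H_0: rank C_0 − rank ∂_1 = 4 − 3 = 1, and the invariant factors of ∂_1 are all 1, so H_0 ≅ Z.
  H_1: rank ker ∂_1 − rank ∂_2 = (6 − 3) − 3 = 0, and the invariant factors of ∂_2 are all 1, so H_1 ≅ 0.
  H_2: rank ker ∂_2 − rank ∂_3 = (4 − 3) − 0 = 1, and there is no ∂_3, so H_2 ≅ Z.

As a check, the Euler characteristic is 4 − 6 + 4 = 2, which agrees with 1 − 0 + 1 = 2.

H_0 = Z,  H_1 = 0,  H_2 = Z.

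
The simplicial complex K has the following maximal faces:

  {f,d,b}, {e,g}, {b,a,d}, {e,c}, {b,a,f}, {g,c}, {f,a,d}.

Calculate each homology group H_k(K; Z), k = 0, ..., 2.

Fix the vertex order a < b < c < d < e < f < g and write every simplex with vertices in increasing order. Then dim K = 2 and the simplices of K are:

  0-simplices (7): a, b, c, d, e, f, g
  1-simplices (9): ab, ad, af, bd, bf, ce, cg, df, eg
  2-simplices (4): abd, abf, adf, bdf

so the chain groups are C_0 ≅ Z^7, C_1 ≅ Z^9, C_2 ≅ Z^4.

∂_1: C_1 → C_0 is given by ∂[p,q] = [q] − [p]. For instance
  ∂ab = b − a.
The 7×9 boundary matrix has rank 5 and Smith normal form diag(1,1,1,1,1).

Boundary ∂_2: C_2 → C_1 maps a triangle to the signed sum of its edges. For instance
  ∂abf = bf − af + ab,
  ∂abd = bd − ad + ab.
The 9×4 boundary matrix has rank 3 and Smith normal form diag(1,1,1).

From H_k ≅ ker(∂_k) / im(∂_{k+1}) we obtain:

  H_0: rank C_0 − rank ∂_1 = 7 − 5 = 2, and the invariant factors of ∂_1 are all 1, so H_0 = Z^2.
  H_1: rank ker ∂_1 − rank ∂_2 = (9 − 5) − 3 = 1, and the invariant factors of ∂_2 are all 1, so H_1 = Z.
  H_2: rank ker ∂_2 − rank ∂_3 = (4 − 3) − 0 = 1, and there is no ∂_3, so H_2 = Z.

(K is a triangulation of the disjoint union of the 2-sphere S^2 and the circle S^1.)

H_0 = Z^2,  H_1 = Z,  H_2 = Z.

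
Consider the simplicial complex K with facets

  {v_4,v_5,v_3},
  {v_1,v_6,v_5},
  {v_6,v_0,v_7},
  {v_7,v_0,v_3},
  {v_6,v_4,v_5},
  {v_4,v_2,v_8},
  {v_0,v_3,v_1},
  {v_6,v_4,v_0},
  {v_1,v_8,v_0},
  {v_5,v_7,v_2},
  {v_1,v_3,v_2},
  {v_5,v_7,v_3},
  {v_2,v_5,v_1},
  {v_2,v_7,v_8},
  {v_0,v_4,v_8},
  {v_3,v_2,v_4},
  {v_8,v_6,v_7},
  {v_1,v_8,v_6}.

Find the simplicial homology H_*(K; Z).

Take the total order v_0 < v_1 < v_2 < v_3 < v_4 < v_5 < v_6 < v_7 < v_8 on the vertex set. Then K (dimension 2) consists of the simplices:

  0-simplices (9): [v_0], [v_1], [v_2], [v_3], [v_4], [v_5], [v_6], [v_7], [v_8]
  1-simplices (27): (27 of them)
  2-simplices (18): (18 of them)

giving chain groups C_0 ≅ Z^9, C_1 ≅ Z^27, C_2 ≅ Z^18.

∂_1: C_1 → C_0 sends each edge [p,q] (with p < q) to q − p. For instance
  ∂[v_4,v_5] = [v_5] − [v_4].
As a 9×27 matrix over Z this has rank 8, with invariant factors (1,1,1,1,1,1,1,1).

The boundary map ∂_2: C_2 → C_1 sends each 2-simplex [p,q,r] to [q,r] − [p,r] + [p,q]. For instance
  ∂[v_2,v_4,v_8] = [v_4,v_8] − [v_2,v_8] + [v_2,v_4],
  ∂[v_1,v_2,v_3] = [v_2,v_3] − [v_1,v_3] + [v_1,v_2].
The resulting 27×18 matrix has rank 18, and its Smith normal form has invariant factors (1,1,1,1,1,1,1,1,1,1,1,1,1,1,1,1,1,2).

Computing H_k = (kernel of ∂_k) / (image of ∂_{k+1}):

  H_0: rank C_0 − rank ∂_1 = 9 − 8 = 1, and the invariant factors of ∂_1 are all 1, so H_0 ≅ Z.
  H_1: rank ker ∂_1 − rank ∂_2 = (27 − 8) − 18 = 1, and ∂_2 has invariant factor 2 > 1, so H_1 ≅ Z ⊕ Z_2.
  H_2: rank ker ∂_2 − rank ∂_3 = (18 − 18) − 0 = 0, and there is no ∂_3, so H_2 ≅ 0.

As a check, the Euler characteristic is 9 − 27 + 18 = 0, which agrees with 1 − 1 + 0 = 0.

H_0 = Z,  H_1 = Z ⊕ Z_2,  H_2 = 0.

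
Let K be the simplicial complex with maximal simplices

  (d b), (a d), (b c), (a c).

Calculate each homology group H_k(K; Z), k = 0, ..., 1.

H_0 = Z,  H_1 = Z.

K has 4 vertices, 4 edges.
rank ∂_0 = 0, rank ∂_1 = 3 ⇒ b_0 = 4 − 0 − 3 = 1; all invariant factors of ∂_1 are 1 so no torsion. So H_0 = Z.
rank ∂_1 = 3, rank ∂_2 = 0 ⇒ b_1 = 4 − 3 − 0 = 1. So H_1 = Z.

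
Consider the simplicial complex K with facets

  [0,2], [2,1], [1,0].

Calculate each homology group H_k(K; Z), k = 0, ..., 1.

H_0 = Z,  H_1 = Z.

Take the total order 0 < 1 < 2 on the vertex set. Then K (dimension 1) consists of the simplices:

  0-simplices (3): [0], [1], [2]
  1-simplices (3): [0,1], [0,2], [1,2]

giving chain groups C_0 ≅ Z^3, C_1 ≅ Z^3.

∂_1: C_1 → C_0 maps an edge to its endpoints' difference, ∂[p,q] = q − p.
This gives a 3×3 integer matrix of rank 2; reducing to Smith normal form yields diagonal entries (1,1).

Computing H_k = (kernel of ∂_k) / (image of ∂_{k+1}):

  H_0: rank C_0 − rank ∂_1 = 3 − 2 = 1, and the invariant factors of ∂_1 are all 1, so H_0 ≅ Z.
  H_1: rank ker ∂_1 − rank ∂_2 = (3 − 2) − 0 = 1, and there is no ∂_2, so H_1 ≅ Z.

As a check, the Euler characteristic is 3 − 3 = 0, which agrees with 1 − 1 = 0.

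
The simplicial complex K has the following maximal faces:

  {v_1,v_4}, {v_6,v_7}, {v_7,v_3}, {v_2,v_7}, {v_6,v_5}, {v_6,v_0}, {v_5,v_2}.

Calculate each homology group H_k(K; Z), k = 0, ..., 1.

H_0 = Z^2,  H_1 = Z.

Order the vertices as v_0 < v_1 < v_2 < v_3 < v_4 < v_5 < v_6 < v_7. Listing each simplex with vertices in this order, K has dimension 1 with simplices:

  0-simplices (8): [v_0], [v_1], [v_2], [v_3], [v_4], [v_5], [v_6], [v_7]
  1-simplices (7): [v_0,v_6], [v_1,v_4], [v_2,v_5], [v_2,v_7], [v_3,v_7], [v_5,v_6], [v_6,v_7]

giving chain groups C_0 ≅ Z^8, C_1 ≅ Z^7.

The boundary map ∂_1: C_1 → C_0 is given by ∂[p,q] = [q] − [p]. For instance
  ∂[v_3,v_7] = [v_7] − [v_3].
The 8×7 boundary matrix has rank 6 and Smith normal form diag(1,1,1,1,1,1).

Reading off H_k = ker ∂_k / im ∂_{k+1}:

  H_0: rank C_0 − rank ∂_1 = 8 − 6 = 2, and the invariant factors of ∂_1 are all 1, so H_0 = Z^2.
  H_1: rank ker ∂_1 − rank ∂_2 = (7 − 6) − 0 = 1, and there is no ∂_2, so H_1 = Z.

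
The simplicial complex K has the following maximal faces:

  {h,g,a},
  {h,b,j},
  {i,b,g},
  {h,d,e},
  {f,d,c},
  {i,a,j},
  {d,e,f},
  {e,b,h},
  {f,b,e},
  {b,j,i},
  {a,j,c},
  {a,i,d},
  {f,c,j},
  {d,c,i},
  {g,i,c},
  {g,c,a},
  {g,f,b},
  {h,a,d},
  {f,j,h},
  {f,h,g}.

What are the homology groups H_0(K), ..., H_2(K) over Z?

Order the vertices as a < b < c < d < e < f < g < h < i < j. Listing each simplex with vertices in this order, K has dimension 2 with simplices:

  0-simplices (10): a, b, c, d, e, f, g, h, i, j
  1-simplices (30): ac, ad, ag, ah, ai, aj, be, bf, bg, bh, bi, bj, cd, cf, cg, ci, cj, de, df, dh, di, ef, eh, fg, fh, fj, gh, gi, hj, ij
  2-simplices (20): acg, acj, adh, adi, agh, aij, bef, beh, bfg, bgi, bhj, bij, cdf, cdi, cfj, cgi, def, deh, fgh, fhj

giving chain groups C_0 ≅ Z^10, C_1 ≅ Z^30, C_2 ≅ Z^20.

The boundary map ∂_1: C_1 → C_0 maps an edge to its endpoints' difference, ∂[p,q] = q − p. For instance
  ∂ag = g − a.
As a 10×30 matrix over Z this has rank 9, with invariant factors (1,1,1,1,1,1,1,1,1).

Boundary ∂_2: C_2 → C_1 acts by ∂[p,q,r] = [q,r] − [p,r] + [p,q]. For instance
  ∂cgi = gi − ci + cg,
  ∂def = ef − df + de.
The 30×20 boundary matrix has rank 20 and Smith normal form diag(1,1,1,1,1,1,1,1,1,1,1,1,1,1,1,1,1,1,1,2).

Computing H_k = (kernel of ∂_k) / (image of ∂_{k+1}):

  H_0: rank C_0 − rank ∂_1 = 10 − 9 = 1, and the invariant factors of ∂_1 are all 1, so H_0 ≅ Z.
  H_1: rank ker ∂_1 − rank ∂_2 = (30 − 9) − 20 = 1, and ∂_2 has invariant factor 2 > 1, so H_1 ≅ Z × Z/2.
  H_2: rank ker ∂_2 − rank ∂_3 = (20 − 20) − 0 = 0, and there is no ∂_3, so H_2 ≅ 0.

H_0 ≅ Z,  H_1 ≅ Z × Z/2,  H_2 = 0.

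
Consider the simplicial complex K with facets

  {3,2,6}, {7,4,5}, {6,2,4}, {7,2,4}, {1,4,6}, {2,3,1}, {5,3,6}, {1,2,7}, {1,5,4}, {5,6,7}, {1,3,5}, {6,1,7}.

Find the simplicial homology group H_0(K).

Take the total order 1 < 2 < 3 < 4 < 5 < 6 < 7 on the vertex set. Then K (dimension 2) consists of the simplices:

  0-simplices (7): [1], [2], [3], [4], [5], [6], [7]
  1-simplices (18): [1,2], [1,3], [1,4], [1,5], [1,6], [1,7], [2,3], [2,4], [2,6], [2,7], [3,5], [3,6], [4,5], [4,6], [4,7], [5,6], [5,7], [6,7]
  2-simplices (12): [1,2,3], [1,2,7], [1,3,5], [1,4,5], [1,4,6], [1,6,7], [2,3,6], [2,4,6], [2,4,7], [3,5,6], [4,5,7], [5,6,7]

so the chain groups are C_0 ≅ Z^7, C_1 ≅ Z^18, C_2 ≅ Z^12.

Boundary ∂_1: C_1 → C_0 sends each edge [p,q] (with p < q) to q − p. For instance
  ∂[1,7] = [7] − [1].
The resulting 7×18 matrix has rank 6, and its Smith normal form has invariant factors (1,1,1,1,1,1).

Boundary ∂_2: C_2 → C_1 maps a triangle to the signed sum of its edges. For instance
  ∂[1,4,5] = [4,5] − [1,5] + [1,4],
  ∂[3,5,6] = [5,6] − [3,6] + [3,5].
As a 18×12 matrix over Z this has rank 12, with invariant factors (1,1,1,1,1,1,1,1,1,1,1,2).

Reading off H_k = ker ∂_k / im ∂_{k+1}:

  H_0: rank C_0 − rank ∂_1 = 7 − 6 = 1, and the invariant factors of ∂_1 are all 1, so H_0 ≅ Z.

(K is a triangulation of the real projective plane RP^2.)

H_0 = Z.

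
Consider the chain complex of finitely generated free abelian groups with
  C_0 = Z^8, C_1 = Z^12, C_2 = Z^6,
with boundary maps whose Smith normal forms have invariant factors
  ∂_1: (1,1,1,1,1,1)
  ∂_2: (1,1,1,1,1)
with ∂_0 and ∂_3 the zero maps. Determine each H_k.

H_0 ≅ Z^2,  H_1 ≅ Z,  H_2 ≅ Z.

H_0: b_0 = 8 − 0 − 6 = 2; torsion from ∂_1 factors > 1: none. So H_0 ≅ Z^2.
H_1: b_1 = 12 − 6 − 5 = 1; torsion from ∂_2 factors > 1: none. So H_1 ≅ Z.
H_2: b_2 = 6 − 5 − 0 = 1; torsion from ∂_3 factors > 1: none. So H_2 ≅ Z.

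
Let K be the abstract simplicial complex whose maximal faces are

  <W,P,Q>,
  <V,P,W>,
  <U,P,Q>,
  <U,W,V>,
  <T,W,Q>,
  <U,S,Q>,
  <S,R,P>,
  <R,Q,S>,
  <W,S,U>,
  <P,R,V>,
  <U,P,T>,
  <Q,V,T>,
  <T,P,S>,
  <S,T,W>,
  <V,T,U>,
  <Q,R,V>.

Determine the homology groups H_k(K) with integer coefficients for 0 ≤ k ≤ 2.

H_0 = Z,  H_1 = Z^2,  H_2 = Z.

We work with the vertex ordering P < Q < R < S < T < U < V < W. The simplices of K, each written with vertices in increasing order, are:

  0-simplices (8): P, Q, R, S, T, U, V, W
  1-simplices (24): PQ, PR, PS, PT, PU, PV, PW, QR, QS, QT, QU, QV, QW, RS, RV, ST, SU, SW, TU, TV, TW, UV, UW, VW
  2-simplices (16): PQU, PQW, PRS, PRV, PST, PTU, PVW, QRS, QRV, QSU, QTV, QTW, STW, SUW, TUV, UVW

Hence C_0 ≅ Z^8, C_1 ≅ Z^24, C_2 ≅ Z^16.

∂_1: C_1 → C_0 sends each edge [p,q] (with p < q) to q − p. For instance
  ∂SU = U − S.
The resulting 8×24 matrix has rank 7, and its Smith normal form has invariant factors (1,1,1,1,1,1,1).

∂_2: C_2 → C_1 maps a triangle to the signed sum of its edges. For instance
  ∂QRV = RV − QV + QR,
  ∂QSU = SU − QU + QS.
The resulting 24×16 matrix has rank 15, and its Smith normal form has invariant factors (1,1,1,1,1,1,1,1,1,1,1,1,1,1,1).

Reading off H_k = ker ∂_k / im ∂_{k+1}:

  H_0: rank C_0 − rank ∂_1 = 8 − 7 = 1, and the invariant factors of ∂_1 are all 1, so H_0 ≅ Z.
  H_1: rank ker ∂_1 − rank ∂_2 = (24 − 7) − 15 = 2, and the invariant factors of ∂_2 are all 1, so H_1 ≅ Z^2.
  H_2: rank ker ∂_2 − rank ∂_3 = (16 − 15) − 0 = 1, and there is no ∂_3, so H_2 ≅ Z.

As a check, the Euler characteristic is 8 − 24 + 16 = 0, which agrees with 1 − 2 + 1 = 0.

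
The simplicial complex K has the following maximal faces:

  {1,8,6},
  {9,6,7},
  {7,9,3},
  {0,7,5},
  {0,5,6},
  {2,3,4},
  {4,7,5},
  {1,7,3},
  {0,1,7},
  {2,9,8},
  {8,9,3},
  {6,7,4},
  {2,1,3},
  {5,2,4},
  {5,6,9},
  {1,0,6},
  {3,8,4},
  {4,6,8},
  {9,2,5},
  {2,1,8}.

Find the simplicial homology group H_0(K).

We work with the vertex ordering 0 < 1 < 2 < 3 < 4 < 5 < 6 < 7 < 8 < 9. The simplices of K, each written with vertices in increasing order, are:

  0-simplices (10): [0], [1], [2], [3], [4], [5], [6], [7], [8], [9]
  1-simplices (30): (30 of them)
  2-simplices (20): (20 of them)

giving chain groups C_0 ≅ Z^10, C_1 ≅ Z^30, C_2 ≅ Z^20.

∂_1: C_1 → C_0 maps an edge to its endpoints' difference, ∂[p,q] = q − p.
This gives a 10×30 integer matrix of rank 9; reducing to Smith normal form yields diagonal entries (1,1,1,1,1,1,1,1,1).

The boundary map ∂_2: C_2 → C_1 sends each 2-simplex [p,q,r] to [q,r] − [p,r] + [p,q]. For instance
  ∂[4,6,8] = [6,8] − [4,8] + [4,6],
  ∂[4,6,7] = [6,7] − [4,7] + [4,6].
This gives a 30×20 integer matrix of rank 20; reducing to Smith normal form yields diagonal entries (1,1,1,1,1,1,1,1,1,1,1,1,1,1,1,1,1,1,1,2).

Computing H_k = (kernel of ∂_k) / (image of ∂_{k+1}):

  H_0: rank C_0 − rank ∂_1 = 10 − 9 = 1, and the invariant factors of ∂_1 are all 1, so H_0 ≅ Z.

H_0 ≅ Z.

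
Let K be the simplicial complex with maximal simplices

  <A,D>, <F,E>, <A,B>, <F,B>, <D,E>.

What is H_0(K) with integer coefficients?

H_0 ≅ Z.

We work with the vertex ordering A < B < D < E < F. The simplices of K, each written with vertices in increasing order, are:

  0-simplices (5): A, B, D, E, F
  1-simplices (5): AB, AD, BF, DE, EF

Hence C_0 ≅ Z^5, C_1 ≅ Z^5.

∂_1: C_1 → C_0 is given by ∂[p,q] = [q] − [p]. For instance
  ∂BF = F − B.
This gives a 5×5 integer matrix of rank 4; reducing to Smith normal form yields diagonal entries (1,1,1,1).

Computing H_k = (kernel of ∂_k) / (image of ∂_{k+1}):

  H_0: rank C_0 − rank ∂_1 = 5 − 4 = 1, and the invariant factors of ∂_1 are all 1, so H_0 ≅ Z.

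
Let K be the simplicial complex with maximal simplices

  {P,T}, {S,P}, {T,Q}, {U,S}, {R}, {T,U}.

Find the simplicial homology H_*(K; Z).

H_0 ≅ Z^2,  H_1 ≅ Z.

K has 6 vertices, 5 edges.
rank ∂_0 = 0, rank ∂_1 = 4 ⇒ b_0 = 6 − 0 − 4 = 2; all invariant factors of ∂_1 are 1 so no torsion. So H_0 = Z^2.
rank ∂_1 = 4, rank ∂_2 = 0 ⇒ b_1 = 5 − 4 − 0 = 1. So H_1 = Z.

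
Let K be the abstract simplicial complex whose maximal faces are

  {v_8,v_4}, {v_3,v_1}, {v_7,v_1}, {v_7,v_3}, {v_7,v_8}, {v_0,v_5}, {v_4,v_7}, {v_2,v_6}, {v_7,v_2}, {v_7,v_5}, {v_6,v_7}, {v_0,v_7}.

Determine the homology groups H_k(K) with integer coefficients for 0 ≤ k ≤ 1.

H_0 ≅ Z,  H_1 ≅ Z^4.

We work with the vertex ordering v_0 < v_1 < v_2 < v_3 < v_4 < v_5 < v_6 < v_7 < v_8. The simplices of K, each written with vertices in increasing order, are:

  0-simplices (9): [v_0], [v_1], [v_2], [v_3], [v_4], [v_5], [v_6], [v_7], [v_8]
  1-simplices (12): [v_0,v_5], [v_0,v_7], [v_1,v_3], [v_1,v_7], [v_2,v_6], [v_2,v_7], [v_3,v_7], [v_4,v_7], [v_4,v_8], [v_5,v_7], [v_6,v_7], [v_7,v_8]

giving chain groups C_0 ≅ Z^9, C_1 ≅ Z^12.

The boundary map ∂_1: C_1 → C_0 maps an edge to its endpoints' difference, ∂[p,q] = q − p.
The 9×12 boundary matrix has rank 8 and Smith normal form diag(1,1,1,1,1,1,1,1).

From H_k ≅ ker(∂_k) / im(∂_{k+1}) we obtain:

  H_0: rank C_0 − rank ∂_1 = 9 − 8 = 1, and the invariant factors of ∂_1 are all 1, so H_0 ≅ Z.
  H_1: rank ker ∂_1 − rank ∂_2 = (12 − 8) − 0 = 4, and there is no ∂_2, so H_1 ≅ Z^4.

As a check, the Euler characteristic is 9 − 12 = -3, which agrees with 1 − 4 = -3.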